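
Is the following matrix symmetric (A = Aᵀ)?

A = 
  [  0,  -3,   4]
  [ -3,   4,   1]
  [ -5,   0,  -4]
No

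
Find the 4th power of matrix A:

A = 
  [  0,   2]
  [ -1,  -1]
A² = A·A:
A²[1,1] = (0)(0) + (2)(-1) = -2
A²[1,2] = (0)(2) + (2)(-1) = -2
A²[2,1] = (-1)(0) + (-1)(-1) = 1
A²[2,2] = (-1)(2) + (-1)(-1) = -1
A² = 
  [ -2,  -2]
  [  1,  -1]

A^3 = A^2·A:
A^3[1,1] = (-2)(0) + (-2)(-1) = 2
A^3[1,2] = (-2)(2) + (-2)(-1) = -2
A^3[2,1] = (1)(0) + (-1)(-1) = 1
A^3[2,2] = (1)(2) + (-1)(-1) = 3
A^3 = 
  [  2,  -2]
  [  1,   3]

A^4 = A^3·A:
A^4[1,1] = (2)(0) + (-2)(-1) = 2
A^4[1,2] = (2)(2) + (-2)(-1) = 6
A^4[2,1] = (1)(0) + (3)(-1) = -3
A^4[2,2] = (1)(2) + (3)(-1) = -1
A^4 = 
  [  2,   6]
  [ -3,  -1]

Therefore
A^4 = 
  [  2,   6]
  [ -3,  -1]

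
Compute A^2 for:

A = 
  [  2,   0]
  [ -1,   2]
A² = A·A:
A²[1,1] = (2)(2) + (0)(-1) = 4
A²[1,2] = (2)(0) + (0)(2) = 0
A²[2,1] = (-1)(2) + (2)(-1) = -4
A²[2,2] = (-1)(0) + (2)(2) = 4
A² = 
  [  4,   0]
  [ -4,   4]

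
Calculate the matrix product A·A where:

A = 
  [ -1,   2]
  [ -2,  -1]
A² = A·A:
A²[1,1] = (-1)(-1) + (2)(-2) = -3
A²[1,2] = (-1)(2) + (2)(-1) = -4
A²[2,1] = (-2)(-1) + (-1)(-2) = 4
A²[2,2] = (-2)(2) + (-1)(-1) = -3
A² = 
  [ -3,  -4]
  [  4,  -3]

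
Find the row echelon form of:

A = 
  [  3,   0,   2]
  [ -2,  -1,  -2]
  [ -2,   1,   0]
Row operations:
R2 → R2 + (2/3)·R1
R3 → R3 + (2/3)·R1
R3 → R3 + (1)·R2

Resulting echelon form:
REF = 
  [   3,    0,    2]
  [   0,   -1, -2/3]
  [   0,    0,  2/3]

Rank = 3 (number of non-zero pivot rows).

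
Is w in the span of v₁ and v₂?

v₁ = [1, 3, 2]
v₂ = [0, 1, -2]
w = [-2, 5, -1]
No

Form the augmented matrix and row-reduce:
[v₁|v₂|w] = 
  [  1,   0,  -2]
  [  3,   1,   5]
  [  2,  -2,  -1]
R2 → R2 - (3)·R1
R3 → R3 - (2)·R1
R3 → R3 + (2)·R2
REF = 
  [  1,   0,  -2]
  [  0,   1,  11]
  [  0,   0,  25]

Row 3 reads [0 0 | 25], i.e. 0 = 25, so the system is inconsistent and w ∉ span{v₁, v₂}.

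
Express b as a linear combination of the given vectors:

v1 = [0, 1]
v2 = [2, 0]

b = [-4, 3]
c1 = 3, c2 = -2

b = 3·v1 + -2·v2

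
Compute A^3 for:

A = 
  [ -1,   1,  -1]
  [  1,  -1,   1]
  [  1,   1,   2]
A² = A·A:
A²[1,1] = (-1)(-1) + (1)(1) + (-1)(1) = 1
A²[1,2] = (-1)(1) + (1)(-1) + (-1)(1) = -3
A²[1,3] = (-1)(-1) + (1)(1) + (-1)(2) = 0
A²[2,1] = (1)(-1) + (-1)(1) + (1)(1) = -1
A²[2,2] = (1)(1) + (-1)(-1) + (1)(1) = 3
A²[2,3] = (1)(-1) + (-1)(1) + (1)(2) = 0
A²[3,1] = (1)(-1) + (1)(1) + (2)(1) = 2
A²[3,2] = (1)(1) + (1)(-1) + (2)(1) = 2
A²[3,3] = (1)(-1) + (1)(1) + (2)(2) = 4
A² = 
  [  1,  -3,   0]
  [ -1,   3,   0]
  [  2,   2,   4]

A^3 = A^2·A:
A^3[1,1] = (1)(-1) + (-3)(1) + (0)(1) = -4
A^3[1,2] = (1)(1) + (-3)(-1) + (0)(1) = 4
A^3[1,3] = (1)(-1) + (-3)(1) + (0)(2) = -4
A^3[2,1] = (-1)(-1) + (3)(1) + (0)(1) = 4
A^3[2,2] = (-1)(1) + (3)(-1) + (0)(1) = -4
A^3[2,3] = (-1)(-1) + (3)(1) + (0)(2) = 4
A^3[3,1] = (2)(-1) + (2)(1) + (4)(1) = 4
A^3[3,2] = (2)(1) + (2)(-1) + (4)(1) = 4
A^3[3,3] = (2)(-1) + (2)(1) + (4)(2) = 8
A^3 = 
  [ -4,   4,  -4]
  [  4,  -4,   4]
  [  4,   4,   8]

Therefore
A^3 = 
  [ -4,   4,  -4]
  [  4,  -4,   4]
  [  4,   4,   8]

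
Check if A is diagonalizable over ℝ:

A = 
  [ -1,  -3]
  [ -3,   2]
Yes

tr(A) = 1, det(A) = -11
Characteristic polynomial: λ² - tr(A)λ + det(A) = λ² - λ - 11
λ² - λ - 11 = 0  ⇒  λ = (1 ± √((-1)² - 4·(-11)))/2 = (1 ± √(45))/2
  = (1 + 3√5)/2,  (1 - 3√5)/2
Eigenvalues: (1 + 3√5)/2, (1 - 3√5)/2  (≈ 3.854, -2.854)
The two irrational eigenvalues are distinct (simple), so each has alg. mult. = geom. mult. = 1.
Sum of geometric multiplicities equals n, so A has n independent eigenvectors.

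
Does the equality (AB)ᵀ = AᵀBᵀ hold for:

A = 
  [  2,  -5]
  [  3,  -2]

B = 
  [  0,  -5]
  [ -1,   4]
No

(AB)ᵀ = 
  [  5,   2]
  [-30, -23]

AᵀBᵀ = 
  [-15,  10]
  [ 10,  -3]

The two matrices differ, so (AB)ᵀ ≠ AᵀBᵀ in general. The correct identity is (AB)ᵀ = BᵀAᵀ.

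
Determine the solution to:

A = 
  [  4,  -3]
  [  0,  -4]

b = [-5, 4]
Row reduce the augmented matrix [A|b]:
(already in echelon form)
REF = 
  [  4,  -3,  -5]
  [  0,  -4,   4]

Back-substitution:
x₂ = 4 / (-4) = -1
x₁ = (-5 - (-3)(-1)) / 4 = -2

x = [-2, -1]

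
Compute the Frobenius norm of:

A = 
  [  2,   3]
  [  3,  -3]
||A||_F = 5.568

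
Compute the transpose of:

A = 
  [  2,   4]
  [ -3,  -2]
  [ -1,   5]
Aᵀ = 
  [  2,  -3,  -1]
  [  4,  -2,   5]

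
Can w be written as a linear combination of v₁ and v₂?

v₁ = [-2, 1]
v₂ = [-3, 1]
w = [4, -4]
Yes

Form the augmented matrix and row-reduce:
[v₁|v₂|w] = 
  [ -2,  -3,   4]
  [  1,   1,  -4]
R2 → R2 + (1/2)·R1
REF = 
  [  -2,   -3,    4]
  [   0, -1/2,   -2]

No row of the form [0 0 | nonzero], so the system is consistent. Back-substitution gives c₁ = -8, c₂ = 4: w = (-8)·v₁ + (4)·v₂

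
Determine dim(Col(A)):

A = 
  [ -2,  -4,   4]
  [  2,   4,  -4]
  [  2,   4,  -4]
Row reduce:
R2 → R2 + (1)·R1
R3 → R3 + (1)·R1
REF = 
  [ -2,  -4,   4]
  [  0,   0,   0]
  [  0,   0,   0]
Pivot columns: 1 → 1 pivot.
dim(Col(A)) = number of pivot columns = 1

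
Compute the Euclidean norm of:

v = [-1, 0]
1

||v||₂ = √((-1)² + (0)²) = √1 = 1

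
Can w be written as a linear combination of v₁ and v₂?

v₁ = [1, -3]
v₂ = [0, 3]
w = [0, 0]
Yes

Form the augmented matrix and row-reduce:
[v₁|v₂|w] = 
  [  1,   0,   0]
  [ -3,   3,   0]
R2 → R2 + (3)·R1
REF = 
  [  1,   0,   0]
  [  0,   3,   0]

No row of the form [0 0 | nonzero], so the system is consistent. Back-substitution gives c₁ = 0, c₂ = 0: w = (0)·v₁ + (0)·v₂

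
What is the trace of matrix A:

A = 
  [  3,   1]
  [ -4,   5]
8

tr(A) = 3 + 5 = 8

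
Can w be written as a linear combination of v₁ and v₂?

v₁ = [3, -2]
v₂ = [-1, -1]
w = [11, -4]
Yes

Form the augmented matrix and row-reduce:
[v₁|v₂|w] = 
  [  3,  -1,  11]
  [ -2,  -1,  -4]
R2 → R2 + (2/3)·R1
REF = 
  [   3,   -1,   11]
  [   0, -5/3, 10/3]

No row of the form [0 0 | nonzero], so the system is consistent. Back-substitution gives c₁ = 3, c₂ = -2: w = (3)·v₁ + (-2)·v₂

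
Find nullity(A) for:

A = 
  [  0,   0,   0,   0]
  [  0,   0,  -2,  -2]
nullity(A) = 3

Row reduce:
Swap R1 ↔ R2
REF = 
  [  0,   0,  -2,  -2]
  [  0,   0,   0,   0]
Pivot columns: 3 → 1 pivot.
rank(A) = 1, so nullity(A) = 4 - 1 = 3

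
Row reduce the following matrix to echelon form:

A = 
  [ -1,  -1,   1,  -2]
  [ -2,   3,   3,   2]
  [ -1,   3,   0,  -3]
Row operations:
R2 → R2 - (2)·R1
R3 → R3 - (1)·R1
R3 → R3 - (4/5)·R2

Resulting echelon form:
REF = 
  [   -1,    -1,     1,    -2]
  [    0,     5,     1,     6]
  [    0,     0,  -9/5, -29/5]

Rank = 3 (number of non-zero pivot rows).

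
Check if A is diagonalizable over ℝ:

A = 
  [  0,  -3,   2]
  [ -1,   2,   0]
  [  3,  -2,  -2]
Yes

Characteristic polynomial: det(λI - A) = λ³ - 13λ + 2
By the rational root theorem any rational root is an integer dividing 2; none of those is a root, so p(λ) has no rational roots and hence (being an irreducible cubic) no repeated roots.
Discriminant of the cubic: Δ = 8680
Δ > 0 ⇒ three distinct real eigenvalues: λ ≈ -3.68, 0.1541, 3.526
Three distinct real eigenvalues, so A has 3 independent eigenvectors.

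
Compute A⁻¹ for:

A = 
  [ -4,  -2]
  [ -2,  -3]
det(A) = (-4)(-3) - (-2)(-2) = 8
For a 2×2 matrix, A⁻¹ = (1/det(A)) · [[d, -b], [-c, a]]
    = (1/8) · [[-3, 2], [2, -4]]

A⁻¹ = 
  [-3/8,  1/4]
  [ 1/4, -1/2]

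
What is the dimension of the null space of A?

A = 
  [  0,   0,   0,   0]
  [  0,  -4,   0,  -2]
nullity(A) = 3

Row reduce:
Swap R1 ↔ R2
REF = 
  [  0,  -4,   0,  -2]
  [  0,   0,   0,   0]
Pivot columns: 2 → 1 pivot.
rank(A) = 1, so nullity(A) = 4 - 1 = 3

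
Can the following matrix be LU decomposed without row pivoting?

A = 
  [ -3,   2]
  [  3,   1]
Yes.
A[1,1] = -3 ≠ 0, so Gaussian elimination proceeds without a row swap: multiplier ℓ₂₁ = (3)/(-3) = -1, and U[2,2] = 1 - (-1)(2) = 3.
L = 
  [  1,   0]
  [ -1,   1]
U = 
  [ -3,   2]
  [  0,   3]
Check row 2 of LU: [(-1)(-3), (-1)(2) + 3] = [3, 1] = row 2 of A ✓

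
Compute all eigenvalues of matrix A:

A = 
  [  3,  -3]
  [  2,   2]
tr(A) = 5, det(A) = 12
Characteristic polynomial: λ² - tr(A)λ + det(A) = λ² - 5λ + 12
λ² - 5λ + 12 = 0  ⇒  λ = (5 ± √((-5)² - 4·(12)))/2 = (5 ± √(-23))/2
  = (5 + i√23)/2,  (5 - i√23)/2

λ = (5 + i√23)/2, (5 - i√23)/2  (≈ 2.5 + 2.398i, 2.5 - 2.398i)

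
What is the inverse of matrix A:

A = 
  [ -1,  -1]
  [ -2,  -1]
det(A) = (-1)(-1) - (-1)(-2) = -1
For a 2×2 matrix, A⁻¹ = (1/det(A)) · [[d, -b], [-c, a]]
    = (-1) · [[-1, 1], [2, -1]]

A⁻¹ = 
  [  1,  -1]
  [ -2,   1]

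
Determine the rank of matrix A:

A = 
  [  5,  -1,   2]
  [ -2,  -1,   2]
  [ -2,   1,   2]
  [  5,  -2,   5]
Row reduce:
R2 → R2 + (2/5)·R1
R3 → R3 + (2/5)·R1
R4 → R4 - (1)·R1
R3 → R3 + (3/7)·R2
R4 → R4 - (5/7)·R2
R4 → R4 - (1/4)·R3
REF = 
  [   5,   -1,    2]
  [   0, -7/5, 14/5]
  [   0,    0,    4]
  [   0,    0,    0]
Pivot columns: 1, 2, 3 → 3 pivots.

rank(A) = 3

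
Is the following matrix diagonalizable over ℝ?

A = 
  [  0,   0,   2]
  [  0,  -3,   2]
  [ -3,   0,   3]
No

Characteristic polynomial: det(λI - A) = λ³ - 3λ + 18
Testing integer divisors of the constant term: p(-3) = 0, so (λ + 3) is a factor:
p(λ) = (λ + 3)(λ² - 3λ + 6)
λ² - 3λ + 6 = 0  ⇒  λ = (3 ± √((-3)² - 4·(6)))/2 = (3 ± √(-15))/2
  = (3 + i√15)/2,  (3 - i√15)/2
Eigenvalues: -3, (3 + i√15)/2, (3 - i√15)/2  (≈ -3, 1.5 + 1.936i, 1.5 - 1.936i)
Has complex eigenvalues (not diagonalizable over ℝ).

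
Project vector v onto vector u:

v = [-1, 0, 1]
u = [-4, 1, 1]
proj_u(v) = [-10/9, 5/18, 5/18]

v·u = (-1)(-4) + (0)(1) + (1)(1) = 5
u·u = (-4)² + (1)² + (1)² = 18
proj_u(v) = (v·u / u·u) × u = (5/18) × u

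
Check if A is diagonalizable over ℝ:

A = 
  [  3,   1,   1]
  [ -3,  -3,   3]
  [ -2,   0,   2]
No

Characteristic polynomial: det(λI - A) = λ³ - 2λ² - 4λ + 24
By the rational root theorem any rational root is an integer dividing 24; none of those is a root, so p(λ) has no rational roots and hence (being an irreducible cubic) no repeated roots.
Discriminant of the cubic: Δ = -11008
Δ < 0 ⇒ one real eigenvalue and a complex-conjugate pair: λ ≈ 2.359 + 1.806i, 2.359 - 1.806i, -2.719
Has complex eigenvalues (not diagonalizable over ℝ).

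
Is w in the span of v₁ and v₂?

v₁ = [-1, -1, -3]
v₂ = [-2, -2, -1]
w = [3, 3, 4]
Yes

Form the augmented matrix and row-reduce:
[v₁|v₂|w] = 
  [ -1,  -2,   3]
  [ -1,  -2,   3]
  [ -3,  -1,   4]
R2 → R2 - (1)·R1
R3 → R3 - (3)·R1
Swap R2 ↔ R3
REF = 
  [ -1,  -2,   3]
  [  0,   5,  -5]
  [  0,   0,   0]

No row of the form [0 0 | nonzero], so the system is consistent. Back-substitution gives c₁ = -1, c₂ = -1: w = (-1)·v₁ + (-1)·v₂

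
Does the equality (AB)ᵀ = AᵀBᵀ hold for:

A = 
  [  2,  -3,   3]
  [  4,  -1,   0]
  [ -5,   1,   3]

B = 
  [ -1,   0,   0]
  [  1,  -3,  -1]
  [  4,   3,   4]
No

(AB)ᵀ = 
  [  7,  -5,  18]
  [ 18,   3,   6]
  [ 15,   1,  11]

AᵀBᵀ = 
  [ -2,  -5,   0]
  [  3,  -1, -11]
  [ -3,   0,  24]

The two matrices differ, so (AB)ᵀ ≠ AᵀBᵀ in general. The correct identity is (AB)ᵀ = BᵀAᵀ.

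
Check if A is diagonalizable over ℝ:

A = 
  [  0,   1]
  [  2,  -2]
Yes

tr(A) = -2, det(A) = -2
Characteristic polynomial: λ² - tr(A)λ + det(A) = λ² + 2λ - 2
λ² + 2λ - 2 = 0  ⇒  λ = (-2 ± √((2)² - 4·(-2)))/2 = (-2 ± √(12))/2
  = -1 + √3,  -1 - √3
Eigenvalues: -1 + √3, -1 - √3  (≈ 0.7321, -2.732)
The two irrational eigenvalues are distinct (simple), so each has alg. mult. = geom. mult. = 1.
Sum of geometric multiplicities equals n, so A has n independent eigenvectors.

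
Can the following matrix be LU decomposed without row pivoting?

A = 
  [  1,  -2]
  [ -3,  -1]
Yes.
A[1,1] = 1 ≠ 0, so Gaussian elimination proceeds without a row swap: multiplier ℓ₂₁ = (-3)/(1) = -3, and U[2,2] = -1 - (-3)(-2) = -7.
L = 
  [  1,   0]
  [ -3,   1]
U = 
  [  1,  -2]
  [  0,  -7]
Check row 2 of LU: [(-3)(1), (-3)(-2) + (-7)] = [-3, -1] = row 2 of A ✓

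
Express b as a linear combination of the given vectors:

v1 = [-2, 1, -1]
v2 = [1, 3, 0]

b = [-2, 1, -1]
c1 = 1, c2 = 0

b = 1·v1 + 0·v2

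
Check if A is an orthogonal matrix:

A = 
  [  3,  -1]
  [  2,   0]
No

AᵀA = 
  [ 13,  -3]
  [ -3,   1]
≠ I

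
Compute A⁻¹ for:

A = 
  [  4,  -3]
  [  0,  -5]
det(A) = (4)(-5) - (-3)(0) = -20
For a 2×2 matrix, A⁻¹ = (1/det(A)) · [[d, -b], [-c, a]]
    = (-1/20) · [[-5, 3], [0, 4]]

A⁻¹ = 
  [  1/4, -3/20]
  [    0,  -1/5]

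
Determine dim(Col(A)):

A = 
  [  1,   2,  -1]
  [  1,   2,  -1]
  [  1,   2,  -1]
Row reduce:
R2 → R2 - (1)·R1
R3 → R3 - (1)·R1
REF = 
  [  1,   2,  -1]
  [  0,   0,   0]
  [  0,   0,   0]
Pivot columns: 1 → 1 pivot.
dim(Col(A)) = number of pivot columns = 1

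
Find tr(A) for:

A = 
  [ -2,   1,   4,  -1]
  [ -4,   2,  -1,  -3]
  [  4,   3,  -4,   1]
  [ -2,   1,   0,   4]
0

tr(A) = -2 + 2 + -4 + 4 = 0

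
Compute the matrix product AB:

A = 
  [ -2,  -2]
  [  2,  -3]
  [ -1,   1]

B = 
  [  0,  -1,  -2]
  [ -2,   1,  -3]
AB = 
  [  4,   0,  10]
  [  6,  -5,   5]
  [ -2,   2,  -1]

A is 3×2 and B is 2×3, so AB is 3×3. Each entry is (row of A)·(column of B):
AB[1,1] = (-2)(0) + (-2)(-2) = 4
AB[1,2] = (-2)(-1) + (-2)(1) = 0
AB[1,3] = (-2)(-2) + (-2)(-3) = 10
AB[2,1] = (2)(0) + (-3)(-2) = 6
AB[2,2] = (2)(-1) + (-3)(1) = -5
AB[2,3] = (2)(-2) + (-3)(-3) = 5
AB[3,1] = (-1)(0) + (1)(-2) = -2
AB[3,2] = (-1)(-1) + (1)(1) = 2
AB[3,3] = (-1)(-2) + (1)(-3) = -1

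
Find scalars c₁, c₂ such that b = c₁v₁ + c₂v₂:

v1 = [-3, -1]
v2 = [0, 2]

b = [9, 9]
c1 = -3, c2 = 3

b = -3·v1 + 3·v2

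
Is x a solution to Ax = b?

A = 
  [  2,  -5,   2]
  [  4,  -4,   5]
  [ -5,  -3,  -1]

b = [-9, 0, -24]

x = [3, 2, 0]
No

Ax = [-4, 4, -21] ≠ b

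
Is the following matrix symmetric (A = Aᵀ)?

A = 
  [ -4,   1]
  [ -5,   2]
No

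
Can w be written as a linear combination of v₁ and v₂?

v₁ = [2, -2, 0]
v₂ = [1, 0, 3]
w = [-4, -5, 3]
No

Form the augmented matrix and row-reduce:
[v₁|v₂|w] = 
  [  2,   1,  -4]
  [ -2,   0,  -5]
  [  0,   3,   3]
R2 → R2 + (1)·R1
R3 → R3 - (3)·R2
REF = 
  [  2,   1,  -4]
  [  0,   1,  -9]
  [  0,   0,  30]

Row 3 reads [0 0 | 30], i.e. 0 = 30, so the system is inconsistent and w ∉ span{v₁, v₂}.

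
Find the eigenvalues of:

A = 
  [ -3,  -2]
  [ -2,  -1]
tr(A) = -4, det(A) = -1
Characteristic polynomial: λ² - tr(A)λ + det(A) = λ² + 4λ - 1
λ² + 4λ - 1 = 0  ⇒  λ = (-4 ± √((4)² - 4·(-1)))/2 = (-4 ± √(20))/2
  = -2 + √5,  -2 - √5

λ = -2 + √5, -2 - √5  (≈ 0.2361, -4.236)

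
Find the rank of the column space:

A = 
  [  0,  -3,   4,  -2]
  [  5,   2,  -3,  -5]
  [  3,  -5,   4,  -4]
dim(Col(A)) = 3

Row reduce:
Swap R1 ↔ R2
R3 → R3 - (3/5)·R1
R3 → R3 - (31/15)·R2
REF = 
  [     5,      2,     -3,     -5]
  [     0,     -3,      4,     -2]
  [     0,      0, -37/15,  47/15]
Pivot columns: 1, 2, 3 → 3 pivots.
dim(Col(A)) = number of pivot columns = 3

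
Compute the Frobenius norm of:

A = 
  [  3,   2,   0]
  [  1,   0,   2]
||A||_F = 4.243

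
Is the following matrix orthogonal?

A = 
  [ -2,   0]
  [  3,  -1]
No

AᵀA = 
  [ 13,  -3]
  [ -3,   1]
≠ I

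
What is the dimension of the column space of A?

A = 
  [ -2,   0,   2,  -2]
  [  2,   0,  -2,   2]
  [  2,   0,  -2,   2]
dim(Col(A)) = 1

Row reduce:
R2 → R2 + (1)·R1
R3 → R3 + (1)·R1
REF = 
  [ -2,   0,   2,  -2]
  [  0,   0,   0,   0]
  [  0,   0,   0,   0]
Pivot columns: 1 → 1 pivot.
dim(Col(A)) = number of pivot columns = 1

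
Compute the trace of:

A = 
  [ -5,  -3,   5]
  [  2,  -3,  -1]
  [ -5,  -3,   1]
-7

tr(A) = -5 + -3 + 1 = -7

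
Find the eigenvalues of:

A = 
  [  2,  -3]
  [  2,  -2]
tr(A) = 0, det(A) = 2
Characteristic polynomial: λ² - tr(A)λ + det(A) = λ² + 2
λ² + 2 = 0  ⇒  λ = (0 ± √((0)² - 4·(2)))/2 = (0 ± √(-8))/2
  = i√2,  -i√2

λ = i√2, -i√2  (≈ 0 + 1.414i, 0 - 1.414i)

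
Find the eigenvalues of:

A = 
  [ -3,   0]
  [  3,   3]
tr(A) = 0, det(A) = -9
Characteristic polynomial: λ² - tr(A)λ + det(A) = λ² - 9
λ² - 9 = (λ + 3)(λ - 3)

λ = 3, -3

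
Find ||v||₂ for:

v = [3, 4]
5

||v||₂ = √((3)² + (4)²) = √25 = 5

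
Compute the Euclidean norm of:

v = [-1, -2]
2.236

||v||₂ = √((-1)² + (-2)²) = √5 = 2.236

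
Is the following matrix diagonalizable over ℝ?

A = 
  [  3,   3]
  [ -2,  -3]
Yes

tr(A) = 0, det(A) = -3
Characteristic polynomial: λ² - tr(A)λ + det(A) = λ² - 3
λ² - 3 = 0  ⇒  λ = (0 ± √((0)² - 4·(-3)))/2 = (0 ± √(12))/2
  = √3,  -√3
Eigenvalues: √3, -√3  (≈ 1.732, -1.732)
The two irrational eigenvalues are distinct (simple), so each has alg. mult. = geom. mult. = 1.
Sum of geometric multiplicities equals n, so A has n independent eigenvectors.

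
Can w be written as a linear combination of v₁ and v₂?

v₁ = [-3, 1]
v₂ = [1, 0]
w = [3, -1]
Yes

Form the augmented matrix and row-reduce:
[v₁|v₂|w] = 
  [ -3,   1,   3]
  [  1,   0,  -1]
R2 → R2 + (1/3)·R1
REF = 
  [ -3,   1,   3]
  [  0, 1/3,   0]

No row of the form [0 0 | nonzero], so the system is consistent. Back-substitution gives c₁ = -1, c₂ = 0: w = (-1)·v₁ + (0)·v₂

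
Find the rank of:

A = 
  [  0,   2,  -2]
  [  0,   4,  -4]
Row reduce:
R2 → R2 - (2)·R1
REF = 
  [  0,   2,  -2]
  [  0,   0,   0]
Pivot columns: 2 → 1 pivot.

rank(A) = 1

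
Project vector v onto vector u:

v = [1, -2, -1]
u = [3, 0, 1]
proj_u(v) = [3/5, 0, 1/5]

v·u = (1)(3) + (-2)(0) + (-1)(1) = 2
u·u = (3)² + (0)² + (1)² = 10
proj_u(v) = (v·u / u·u) × u = (2/10) × u = (1/5) × u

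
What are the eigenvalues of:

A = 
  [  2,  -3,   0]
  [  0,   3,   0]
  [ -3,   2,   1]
Characteristic polynomial: det(λI - A) = λ³ - 6λ² + 11λ - 6
Testing integer divisors of the constant term: p(1) = 0, so (λ - 1) is a factor:
p(λ) = (λ - 1)(λ² - 5λ + 6)
λ² - 5λ + 6 = (λ - 2)(λ - 3)

λ = 1, 3, 2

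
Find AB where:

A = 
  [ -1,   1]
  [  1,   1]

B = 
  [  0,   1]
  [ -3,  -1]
AB = 
  [ -3,  -2]
  [ -3,   0]

A is 2×2 and B is 2×2, so AB is 2×2. Each entry is (row of A)·(column of B):
AB[1,1] = (-1)(0) + (1)(-3) = -3
AB[1,2] = (-1)(1) + (1)(-1) = -2
AB[2,1] = (1)(0) + (1)(-3) = -3
AB[2,2] = (1)(1) + (1)(-1) = 0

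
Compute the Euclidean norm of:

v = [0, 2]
2

||v||₂ = √((0)² + (2)²) = √4 = 2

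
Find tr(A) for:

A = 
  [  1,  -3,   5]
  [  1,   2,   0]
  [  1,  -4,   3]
6

tr(A) = 1 + 2 + 3 = 6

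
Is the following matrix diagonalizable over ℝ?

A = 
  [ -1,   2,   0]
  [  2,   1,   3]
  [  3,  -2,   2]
No

Characteristic polynomial: det(λI - A) = λ³ - 2λ² + λ - 2
Testing integer divisors of the constant term: p(2) = 0, so (λ - 2) is a factor:
p(λ) = (λ - 2)(λ² + 1)
λ² + 1 = 0  ⇒  λ = (0 ± √((0)² - 4·(1)))/2 = (0 ± √(-4))/2
  = i,  -i
Eigenvalues: 2, i, -i  (≈ 2, 0 + 1i, 0 - 1i)
Has complex eigenvalues (not diagonalizable over ℝ).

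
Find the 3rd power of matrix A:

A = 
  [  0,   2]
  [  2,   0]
A² = A·A:
A²[1,1] = (0)(0) + (2)(2) = 4
A²[1,2] = (0)(2) + (2)(0) = 0
A²[2,1] = (2)(0) + (0)(2) = 0
A²[2,2] = (2)(2) + (0)(0) = 4
A² = 
  [  4,   0]
  [  0,   4]

A^3 = A^2·A:
A^3[1,1] = (4)(0) + (0)(2) = 0
A^3[1,2] = (4)(2) + (0)(0) = 8
A^3[2,1] = (0)(0) + (4)(2) = 8
A^3[2,2] = (0)(2) + (4)(0) = 0
A^3 = 
  [  0,   8]
  [  8,   0]

Therefore
A^3 = 
  [  0,   8]
  [  8,   0]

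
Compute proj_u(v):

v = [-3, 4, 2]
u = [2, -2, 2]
proj_u(v) = [-5/3, 5/3, -5/3]

v·u = (-3)(2) + (4)(-2) + (2)(2) = -10
u·u = (2)² + (-2)² + (2)² = 12
proj_u(v) = (v·u / u·u) × u = (-10/12) × u = (-5/6) × u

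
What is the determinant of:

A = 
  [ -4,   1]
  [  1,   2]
-9

For a 2×2 matrix, det = ad - bc = (-4)(2) - (1)(1) = -9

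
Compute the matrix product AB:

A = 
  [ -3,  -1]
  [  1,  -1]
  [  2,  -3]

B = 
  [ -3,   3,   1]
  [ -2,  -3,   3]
AB = 
  [ 11,  -6,  -6]
  [ -1,   6,  -2]
  [  0,  15,  -7]

A is 3×2 and B is 2×3, so AB is 3×3. Each entry is (row of A)·(column of B):
AB[1,1] = (-3)(-3) + (-1)(-2) = 11
AB[1,2] = (-3)(3) + (-1)(-3) = -6
AB[1,3] = (-3)(1) + (-1)(3) = -6
AB[2,1] = (1)(-3) + (-1)(-2) = -1
AB[2,2] = (1)(3) + (-1)(-3) = 6
AB[2,3] = (1)(1) + (-1)(3) = -2
AB[3,1] = (2)(-3) + (-3)(-2) = 0
AB[3,2] = (2)(3) + (-3)(-3) = 15
AB[3,3] = (2)(1) + (-3)(3) = -7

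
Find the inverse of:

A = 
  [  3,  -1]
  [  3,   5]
det(A) = (3)(5) - (-1)(3) = 18
For a 2×2 matrix, A⁻¹ = (1/det(A)) · [[d, -b], [-c, a]]
    = (1/18) · [[5, 1], [-3, 3]]

A⁻¹ = 
  [5/18, 1/18]
  [-1/6,  1/6]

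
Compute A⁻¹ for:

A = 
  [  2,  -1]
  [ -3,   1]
det(A) = (2)(1) - (-1)(-3) = -1
For a 2×2 matrix, A⁻¹ = (1/det(A)) · [[d, -b], [-c, a]]
    = (-1) · [[1, 1], [3, 2]]

A⁻¹ = 
  [ -1,  -1]
  [ -3,  -2]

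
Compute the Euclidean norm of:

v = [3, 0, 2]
3.606

||v||₂ = √((3)² + (0)² + (2)²) = √13 = 3.606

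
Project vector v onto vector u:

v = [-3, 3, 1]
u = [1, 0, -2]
proj_u(v) = [-1, 0, 2]

v·u = (-3)(1) + (3)(0) + (1)(-2) = -5
u·u = (1)² + (0)² + (-2)² = 5
proj_u(v) = (v·u / u·u) × u = (-5/5) × u = (-1) × u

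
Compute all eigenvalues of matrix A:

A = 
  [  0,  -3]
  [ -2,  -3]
λ = (-3 + √33)/2, (-3 - √33)/2  (≈ 1.372, -4.372)

tr(A) = -3, det(A) = -6
Characteristic polynomial: λ² - tr(A)λ + det(A) = λ² + 3λ - 6
λ² + 3λ - 6 = 0  ⇒  λ = (-3 ± √((3)² - 4·(-6)))/2 = (-3 ± √(33))/2
  = (-3 + √33)/2,  (-3 - √33)/2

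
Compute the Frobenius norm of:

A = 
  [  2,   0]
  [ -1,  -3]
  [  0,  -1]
||A||_F = 3.873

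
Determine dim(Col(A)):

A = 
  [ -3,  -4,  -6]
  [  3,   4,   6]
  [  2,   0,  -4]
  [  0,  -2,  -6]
dim(Col(A)) = 2

Row reduce:
R2 → R2 + (1)·R1
R3 → R3 + (2/3)·R1
Swap R2 ↔ R3
R4 → R4 - (3/4)·R2
REF = 
  [  -3,   -4,   -6]
  [   0, -8/3,   -8]
  [   0,    0,    0]
  [   0,    0,    0]
Pivot columns: 1, 2 → 2 pivots.
dim(Col(A)) = number of pivot columns = 2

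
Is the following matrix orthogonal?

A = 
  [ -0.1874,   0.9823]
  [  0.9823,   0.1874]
Yes

AᵀA = 
  [  1,   0]
  [  0,   1]
≈ I (equal to I up to the 4-dp rounding of the entries)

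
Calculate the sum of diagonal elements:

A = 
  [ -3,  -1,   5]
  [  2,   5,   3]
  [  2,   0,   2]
4

tr(A) = -3 + 5 + 2 = 4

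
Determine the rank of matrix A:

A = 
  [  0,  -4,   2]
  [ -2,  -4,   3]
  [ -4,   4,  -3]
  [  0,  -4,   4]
Row reduce:
Swap R1 ↔ R2
R3 → R3 - (2)·R1
R3 → R3 + (3)·R2
R4 → R4 - (1)·R2
R4 → R4 + (2/3)·R3
REF = 
  [ -2,  -4,   3]
  [  0,  -4,   2]
  [  0,   0,  -3]
  [  0,   0,   0]
Pivot columns: 1, 2, 3 → 3 pivots.

rank(A) = 3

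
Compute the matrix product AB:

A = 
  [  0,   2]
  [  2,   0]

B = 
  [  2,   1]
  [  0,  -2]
A is 2×2 and B is 2×2, so AB is 2×2. Each entry is (row of A)·(column of B):
AB[1,1] = (0)(2) + (2)(0) = 0
AB[1,2] = (0)(1) + (2)(-2) = -4
AB[2,1] = (2)(2) + (0)(0) = 4
AB[2,2] = (2)(1) + (0)(-2) = 2

AB = 
  [  0,  -4]
  [  4,   2]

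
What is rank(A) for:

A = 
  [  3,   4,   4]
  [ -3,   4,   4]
Row reduce:
R2 → R2 + (1)·R1
REF = 
  [  3,   4,   4]
  [  0,   8,   8]
Pivot columns: 1, 2 → 2 pivots.

rank(A) = 2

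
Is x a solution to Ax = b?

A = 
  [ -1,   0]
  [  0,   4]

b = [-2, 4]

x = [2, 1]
Yes

Ax = [-2, 4] = b ✓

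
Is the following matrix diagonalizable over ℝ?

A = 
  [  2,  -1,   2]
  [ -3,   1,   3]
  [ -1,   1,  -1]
Yes

Characteristic polynomial: det(λI - A) = λ³ - 2λ² - 5λ + 6
Testing integer divisors of the constant term: p(1) = 0, so (λ - 1) is a factor:
p(λ) = (λ - 1)(λ² - λ - 6)
λ² - λ - 6 = (λ + 2)(λ - 3)
Eigenvalues: 1, 3, -2
λ=-2: alg. mult. = 1, geom. mult. = 3 - rank(A - (-2)I) = 3 - 2 = 1
λ=1: alg. mult. = 1, geom. mult. = 3 - rank(A - (1)I) = 3 - 2 = 1
λ=3: alg. mult. = 1, geom. mult. = 3 - rank(A - (3)I) = 3 - 2 = 1
Sum of geometric multiplicities equals n, so A has n independent eigenvectors.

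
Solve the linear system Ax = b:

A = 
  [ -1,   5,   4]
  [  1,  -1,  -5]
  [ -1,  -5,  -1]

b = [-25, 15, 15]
x = [2, -3, -2]

Row reduce the augmented matrix [A|b]:
R2 → R2 + (1)·R1
R3 → R3 - (1)·R1
R3 → R3 + (5/2)·R2
REF = 
  [   -1,     5,     4,   -25]
  [    0,     4,    -1,   -10]
  [    0,     0, -15/2,    15]

Back-substitution:
x₃ = 15 / (-15/2) = -2
x₂ = (-10 - (-1)(-2)) / 4 = -3
x₁ = (-25 - (5)(-3) - (4)(-2)) / (-1) = 2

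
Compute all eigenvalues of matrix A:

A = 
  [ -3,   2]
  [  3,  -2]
λ = 0, -5

tr(A) = -5, det(A) = 0
Characteristic polynomial: λ² - tr(A)λ + det(A) = λ² + 5λ
λ² + 5λ = λ(λ + 5)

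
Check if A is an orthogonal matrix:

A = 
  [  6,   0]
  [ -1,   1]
No

AᵀA = 
  [ 37,  -1]
  [ -1,   1]
≠ I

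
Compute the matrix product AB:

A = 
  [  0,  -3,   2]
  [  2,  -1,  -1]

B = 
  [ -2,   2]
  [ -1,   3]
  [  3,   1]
AB = 
  [  9,  -7]
  [ -6,   0]

A is 2×3 and B is 3×2, so AB is 2×2. Each entry is (row of A)·(column of B):
AB[1,1] = (0)(-2) + (-3)(-1) + (2)(3) = 9
AB[1,2] = (0)(2) + (-3)(3) + (2)(1) = -7
AB[2,1] = (2)(-2) + (-1)(-1) + (-1)(3) = -6
AB[2,2] = (2)(2) + (-1)(3) + (-1)(1) = 0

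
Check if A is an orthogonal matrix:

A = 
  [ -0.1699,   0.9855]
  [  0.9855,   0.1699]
Yes

AᵀA = 
  [  1.0001,   0]
  [  0,   1.0001]
≈ I (equal to I up to the 4-dp rounding of the entries)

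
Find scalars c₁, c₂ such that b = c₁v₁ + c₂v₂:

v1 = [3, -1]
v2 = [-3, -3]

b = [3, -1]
c1 = 1, c2 = 0

b = 1·v1 + 0·v2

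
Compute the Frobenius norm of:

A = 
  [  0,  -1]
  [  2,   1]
||A||_F = 2.449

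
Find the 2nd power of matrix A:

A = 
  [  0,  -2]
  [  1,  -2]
A² = A·A:
A²[1,1] = (0)(0) + (-2)(1) = -2
A²[1,2] = (0)(-2) + (-2)(-2) = 4
A²[2,1] = (1)(0) + (-2)(1) = -2
A²[2,2] = (1)(-2) + (-2)(-2) = 2
A² = 
  [ -2,   4]
  [ -2,   2]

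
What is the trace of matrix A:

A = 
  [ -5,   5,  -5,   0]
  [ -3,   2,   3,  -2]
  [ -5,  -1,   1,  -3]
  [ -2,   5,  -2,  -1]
-3

tr(A) = -5 + 2 + 1 + -1 = -3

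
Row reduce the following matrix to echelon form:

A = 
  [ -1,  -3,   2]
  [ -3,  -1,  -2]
Row operations:
R2 → R2 - (3)·R1

Resulting echelon form:
REF = 
  [ -1,  -3,   2]
  [  0,   8,  -8]

Rank = 2 (number of non-zero pivot rows).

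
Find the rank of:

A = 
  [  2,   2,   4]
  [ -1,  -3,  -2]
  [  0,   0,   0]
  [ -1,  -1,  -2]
rank(A) = 2

Row reduce:
R2 → R2 + (1/2)·R1
R4 → R4 + (1/2)·R1
REF = 
  [  2,   2,   4]
  [  0,  -2,   0]
  [  0,   0,   0]
  [  0,   0,   0]
Pivot columns: 1, 2 → 2 pivots.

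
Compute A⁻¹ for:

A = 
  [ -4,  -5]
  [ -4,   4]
det(A) = (-4)(4) - (-5)(-4) = -36
For a 2×2 matrix, A⁻¹ = (1/det(A)) · [[d, -b], [-c, a]]
    = (-1/36) · [[4, 5], [4, -4]]

A⁻¹ = 
  [ -1/9, -5/36]
  [ -1/9,   1/9]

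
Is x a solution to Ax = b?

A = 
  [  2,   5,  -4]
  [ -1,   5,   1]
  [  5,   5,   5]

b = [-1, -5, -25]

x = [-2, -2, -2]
No

Ax = [-6, -10, -30] ≠ b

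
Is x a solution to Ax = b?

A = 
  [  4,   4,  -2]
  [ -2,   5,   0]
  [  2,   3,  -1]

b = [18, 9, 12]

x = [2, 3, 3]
No

Ax = [14, 11, 10] ≠ b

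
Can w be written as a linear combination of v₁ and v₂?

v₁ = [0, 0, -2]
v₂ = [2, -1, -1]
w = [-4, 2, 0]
Yes

Form the augmented matrix and row-reduce:
[v₁|v₂|w] = 
  [  0,   2,  -4]
  [  0,  -1,   2]
  [ -2,  -1,   0]
Swap R1 ↔ R3
R3 → R3 + (2)·R2
REF = 
  [ -2,  -1,   0]
  [  0,  -1,   2]
  [  0,   0,   0]

No row of the form [0 0 | nonzero], so the system is consistent. Back-substitution gives c₁ = 1, c₂ = -2: w = (1)·v₁ + (-2)·v₂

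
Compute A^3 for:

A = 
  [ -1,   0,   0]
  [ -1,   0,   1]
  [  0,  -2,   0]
A² = A·A:
A²[1,1] = (-1)(-1) + (0)(-1) + (0)(0) = 1
A²[1,2] = (-1)(0) + (0)(0) + (0)(-2) = 0
A²[1,3] = (-1)(0) + (0)(1) + (0)(0) = 0
A²[2,1] = (-1)(-1) + (0)(-1) + (1)(0) = 1
A²[2,2] = (-1)(0) + (0)(0) + (1)(-2) = -2
A²[2,3] = (-1)(0) + (0)(1) + (1)(0) = 0
A²[3,1] = (0)(-1) + (-2)(-1) + (0)(0) = 2
A²[3,2] = (0)(0) + (-2)(0) + (0)(-2) = 0
A²[3,3] = (0)(0) + (-2)(1) + (0)(0) = -2
A² = 
  [  1,   0,   0]
  [  1,  -2,   0]
  [  2,   0,  -2]

A^3 = A^2·A:
A^3[1,1] = (1)(-1) + (0)(-1) + (0)(0) = -1
A^3[1,2] = (1)(0) + (0)(0) + (0)(-2) = 0
A^3[1,3] = (1)(0) + (0)(1) + (0)(0) = 0
A^3[2,1] = (1)(-1) + (-2)(-1) + (0)(0) = 1
A^3[2,2] = (1)(0) + (-2)(0) + (0)(-2) = 0
A^3[2,3] = (1)(0) + (-2)(1) + (0)(0) = -2
A^3[3,1] = (2)(-1) + (0)(-1) + (-2)(0) = -2
A^3[3,2] = (2)(0) + (0)(0) + (-2)(-2) = 4
A^3[3,3] = (2)(0) + (0)(1) + (-2)(0) = 0
A^3 = 
  [ -1,   0,   0]
  [  1,   0,  -2]
  [ -2,   4,   0]

Therefore
A^3 = 
  [ -1,   0,   0]
  [  1,   0,  -2]
  [ -2,   4,   0]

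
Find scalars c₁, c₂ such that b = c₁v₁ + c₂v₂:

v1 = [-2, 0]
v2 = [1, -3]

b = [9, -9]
c1 = -3, c2 = 3

b = -3·v1 + 3·v2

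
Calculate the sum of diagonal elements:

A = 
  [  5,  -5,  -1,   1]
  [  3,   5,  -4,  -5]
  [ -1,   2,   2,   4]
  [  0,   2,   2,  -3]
9

tr(A) = 5 + 5 + 2 + -3 = 9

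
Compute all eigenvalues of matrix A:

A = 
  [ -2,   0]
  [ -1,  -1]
tr(A) = -3, det(A) = 2
Characteristic polynomial: λ² - tr(A)λ + det(A) = λ² + 3λ + 2
λ² + 3λ + 2 = (λ + 2)(λ + 1)

λ = -1, -2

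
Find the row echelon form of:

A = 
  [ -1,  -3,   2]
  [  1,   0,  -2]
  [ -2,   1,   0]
Row operations:
R2 → R2 + (1)·R1
R3 → R3 - (2)·R1
R3 → R3 + (7/3)·R2

Resulting echelon form:
REF = 
  [ -1,  -3,   2]
  [  0,  -3,   0]
  [  0,   0,  -4]

Rank = 3 (number of non-zero pivot rows).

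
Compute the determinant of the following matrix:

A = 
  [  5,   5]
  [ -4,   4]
For a 2×2 matrix, det = ad - bc = (5)(4) - (5)(-4) = 40

det(A) = 40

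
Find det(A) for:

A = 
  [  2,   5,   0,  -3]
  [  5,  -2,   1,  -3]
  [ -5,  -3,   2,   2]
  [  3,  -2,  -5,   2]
145

Cofactor expansion along row 1: det(A) = a₁₁M₁₁ - a₁₂M₁₂ + a₁₃M₁₃ - a₁₄M₁₄

M₁₁ = det[[-2, 1, -3]; [-3, 2, 2]; [-2, -5, 2]]
  = (-2)·((2)(2) - (2)(-5)) - (1)·((-3)(2) - (2)(-2)) + (-3)·((-3)(-5) - (2)(-2))
  = (-2)(14) - (1)(-2) + (-3)(19)
  = -83
M₁₂ = det[[5, 1, -3]; [-5, 2, 2]; [3, -5, 2]]
  = (5)·((2)(2) - (2)(-5)) - (1)·((-5)(2) - (2)(3)) + (-3)·((-5)(-5) - (2)(3))
  = (5)(14) - (1)(-16) + (-3)(19)
  = 29
M₁₃ = det[[5, -2, -3]; [-5, -3, 2]; [3, -2, 2]]
  = (5)·((-3)(2) - (2)(-2)) - (-2)·((-5)(2) - (2)(3)) + (-3)·((-5)(-2) - (-3)(3))
  = (5)(-2) - (-2)(-16) + (-3)(19)
  = -99
M₁₄ = det[[5, -2, 1]; [-5, -3, 2]; [3, -2, -5]]
  = (5)·((-3)(-5) - (2)(-2)) - (-2)·((-5)(-5) - (2)(3)) + (1)·((-5)(-2) - (-3)(3))
  = (5)(19) - (-2)(19) + (1)(19)
  = 152

det(A) = (2)(-83) - (5)(29) + (0)(-99) - (-3)(152) = 145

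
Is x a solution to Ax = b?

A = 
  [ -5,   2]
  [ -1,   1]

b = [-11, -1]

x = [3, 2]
Yes

Ax = [-11, -1] = b ✓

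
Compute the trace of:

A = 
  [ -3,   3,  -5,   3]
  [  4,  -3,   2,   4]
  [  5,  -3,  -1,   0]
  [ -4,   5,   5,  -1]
-8

tr(A) = -3 + -3 + -1 + -1 = -8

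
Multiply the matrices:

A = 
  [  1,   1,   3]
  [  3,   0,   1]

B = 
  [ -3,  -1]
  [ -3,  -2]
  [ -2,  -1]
A is 2×3 and B is 3×2, so AB is 2×2. Each entry is (row of A)·(column of B):
AB[1,1] = (1)(-3) + (1)(-3) + (3)(-2) = -12
AB[1,2] = (1)(-1) + (1)(-2) + (3)(-1) = -6
AB[2,1] = (3)(-3) + (0)(-3) + (1)(-2) = -11
AB[2,2] = (3)(-1) + (0)(-2) + (1)(-1) = -4

AB = 
  [-12,  -6]
  [-11,  -4]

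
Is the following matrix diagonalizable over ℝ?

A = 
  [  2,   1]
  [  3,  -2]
Yes

tr(A) = 0, det(A) = -7
Characteristic polynomial: λ² - tr(A)λ + det(A) = λ² - 7
λ² - 7 = 0  ⇒  λ = (0 ± √((0)² - 4·(-7)))/2 = (0 ± √(28))/2
  = √7,  -√7
Eigenvalues: √7, -√7  (≈ 2.646, -2.646)
The two irrational eigenvalues are distinct (simple), so each has alg. mult. = geom. mult. = 1.
Sum of geometric multiplicities equals n, so A has n independent eigenvectors.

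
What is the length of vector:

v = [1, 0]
1

||v||₂ = √((1)² + (0)²) = √1 = 1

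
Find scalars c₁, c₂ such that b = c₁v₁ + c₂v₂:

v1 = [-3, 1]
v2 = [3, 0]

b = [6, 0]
c1 = 0, c2 = 2

b = 0·v1 + 2·v2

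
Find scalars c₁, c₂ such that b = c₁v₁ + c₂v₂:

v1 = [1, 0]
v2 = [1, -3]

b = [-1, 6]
c1 = 1, c2 = -2

b = 1·v1 + -2·v2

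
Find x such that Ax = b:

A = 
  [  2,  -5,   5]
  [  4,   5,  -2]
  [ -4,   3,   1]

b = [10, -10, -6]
x = [0, -2, 0]

Row reduce the augmented matrix [A|b]:
R2 → R2 - (2)·R1
R3 → R3 + (2)·R1
R3 → R3 + (7/15)·R2
REF = 
  [   2,   -5,    5,   10]
  [   0,   15,  -12,  -30]
  [   0,    0, 27/5,    0]

Back-substitution:
x₃ = 0 / (27/5) = 0
x₂ = (-30 - (-12)(0)) / 15 = -2
x₁ = (10 - (-5)(-2) - (5)(0)) / 2 = 0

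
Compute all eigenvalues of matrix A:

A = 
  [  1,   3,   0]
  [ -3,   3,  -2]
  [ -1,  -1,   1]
λ = 2, (3 + i√23)/2, (3 - i√23)/2  (≈ 2, 1.5 + 2.398i, 1.5 - 2.398i)

Characteristic polynomial: det(λI - A) = λ³ - 5λ² + 14λ - 16
Testing integer divisors of the constant term: p(2) = 0, so (λ - 2) is a factor:
p(λ) = (λ - 2)(λ² - 3λ + 8)
λ² - 3λ + 8 = 0  ⇒  λ = (3 ± √((-3)² - 4·(8)))/2 = (3 ± √(-23))/2
  = (3 + i√23)/2,  (3 - i√23)/2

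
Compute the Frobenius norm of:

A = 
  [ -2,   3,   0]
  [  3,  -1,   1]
||A||_F = 4.899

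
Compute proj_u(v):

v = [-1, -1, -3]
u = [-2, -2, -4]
proj_u(v) = [-4/3, -4/3, -8/3]

v·u = (-1)(-2) + (-1)(-2) + (-3)(-4) = 16
u·u = (-2)² + (-2)² + (-4)² = 24
proj_u(v) = (v·u / u·u) × u = (16/24) × u = (2/3) × u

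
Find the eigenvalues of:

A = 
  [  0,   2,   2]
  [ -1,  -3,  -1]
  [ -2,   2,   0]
λ = -2, (-1 + i√23)/2, (-1 - i√23)/2  (≈ -2, -0.5 + 2.398i, -0.5 - 2.398i)

Characteristic polynomial: det(λI - A) = λ³ + 3λ² + 8λ + 12
Testing integer divisors of the constant term: p(-2) = 0, so (λ + 2) is a factor:
p(λ) = (λ + 2)(λ² + λ + 6)
λ² + λ + 6 = 0  ⇒  λ = (-1 ± √((1)² - 4·(6)))/2 = (-1 ± √(-23))/2
  = (-1 + i√23)/2,  (-1 - i√23)/2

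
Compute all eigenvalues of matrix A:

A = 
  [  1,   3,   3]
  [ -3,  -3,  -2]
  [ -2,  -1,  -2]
λ = -1, (-3 + i√35)/2, (-3 - i√35)/2  (≈ -1, -1.5 + 2.958i, -1.5 - 2.958i)

Characteristic polynomial: det(λI - A) = λ³ + 4λ² + 14λ + 11
Testing integer divisors of the constant term: p(-1) = 0, so (λ + 1) is a factor:
p(λ) = (λ + 1)(λ² + 3λ + 11)
λ² + 3λ + 11 = 0  ⇒  λ = (-3 ± √((3)² - 4·(11)))/2 = (-3 ± √(-35))/2
  = (-3 + i√35)/2,  (-3 - i√35)/2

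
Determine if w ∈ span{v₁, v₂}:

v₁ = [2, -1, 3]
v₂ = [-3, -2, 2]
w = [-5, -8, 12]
Yes

Form the augmented matrix and row-reduce:
[v₁|v₂|w] = 
  [  2,  -3,  -5]
  [ -1,  -2,  -8]
  [  3,   2,  12]
R2 → R2 + (1/2)·R1
R3 → R3 - (3/2)·R1
R3 → R3 + (13/7)·R2
REF = 
  [    2,    -3,    -5]
  [    0,  -7/2, -21/2]
  [    0,     0,     0]

No row of the form [0 0 | nonzero], so the system is consistent. Back-substitution gives c₁ = 2, c₂ = 3: w = (2)·v₁ + (3)·v₂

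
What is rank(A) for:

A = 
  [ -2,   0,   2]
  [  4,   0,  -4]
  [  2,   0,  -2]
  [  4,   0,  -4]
Row reduce:
R2 → R2 + (2)·R1
R3 → R3 + (1)·R1
R4 → R4 + (2)·R1
REF = 
  [ -2,   0,   2]
  [  0,   0,   0]
  [  0,   0,   0]
  [  0,   0,   0]
Pivot columns: 1 → 1 pivot.

rank(A) = 1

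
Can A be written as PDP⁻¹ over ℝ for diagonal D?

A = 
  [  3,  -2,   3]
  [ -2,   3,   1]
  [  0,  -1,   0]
No

Characteristic polynomial: det(λI - A) = λ³ - 6λ² + 6λ - 9
By the rational root theorem any rational root is an integer dividing 9; none of those is a root, so p(λ) has no rational roots and hence (being an irreducible cubic) no repeated roots.
Discriminant of the cubic: Δ = -3699
Δ < 0 ⇒ one real eigenvalue and a complex-conjugate pair: λ ≈ 5.177, 0.4116 + 1.253i, 0.4116 - 1.253i
Has complex eigenvalues (not diagonalizable over ℝ).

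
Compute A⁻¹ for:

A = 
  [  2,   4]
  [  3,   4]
det(A) = (2)(4) - (4)(3) = -4
For a 2×2 matrix, A⁻¹ = (1/det(A)) · [[d, -b], [-c, a]]
    = (-1/4) · [[4, -4], [-3, 2]]

A⁻¹ = 
  [  -1,    1]
  [ 3/4, -1/2]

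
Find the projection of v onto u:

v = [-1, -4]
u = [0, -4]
proj_u(v) = [0, -4]

v·u = (-1)(0) + (-4)(-4) = 16
u·u = (0)² + (-4)² = 16
proj_u(v) = (v·u / u·u) × u = (16/16) × u = (1) × u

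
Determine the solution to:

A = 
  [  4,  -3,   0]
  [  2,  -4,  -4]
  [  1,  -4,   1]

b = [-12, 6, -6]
Row reduce the augmented matrix [A|b]:
R2 → R2 - (1/2)·R1
R3 → R3 - (1/4)·R1
R3 → R3 - (13/10)·R2
REF = 
  [    4,    -3,     0,   -12]
  [    0,  -5/2,    -4,    12]
  [    0,     0,  31/5, -93/5]

Back-substitution:
x₃ = (-93/5) / (31/5) = -3
x₂ = (12 - (-4)(-3)) / (-5/2) = 0
x₁ = (-12 - (-3)(0) - (0)(-3)) / 4 = -3

x = [-3, 0, -3]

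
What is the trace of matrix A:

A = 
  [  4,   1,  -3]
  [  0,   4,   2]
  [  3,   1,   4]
12

tr(A) = 4 + 4 + 4 = 12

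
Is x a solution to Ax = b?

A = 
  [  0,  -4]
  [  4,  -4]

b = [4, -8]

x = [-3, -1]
Yes

Ax = [4, -8] = b ✓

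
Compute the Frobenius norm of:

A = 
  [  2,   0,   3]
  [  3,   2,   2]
||A||_F = 5.477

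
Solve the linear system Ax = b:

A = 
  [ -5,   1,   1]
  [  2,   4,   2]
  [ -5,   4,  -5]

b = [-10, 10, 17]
Row reduce the augmented matrix [A|b]:
R2 → R2 + (2/5)·R1
R3 → R3 - (1)·R1
R3 → R3 - (15/22)·R2
REF = 
  [    -5,      1,      1,    -10]
  [     0,   22/5,   12/5,      6]
  [     0,      0, -84/11, 252/11]

Back-substitution:
x₃ = (252/11) / (-84/11) = -3
x₂ = (6 - (12/5)(-3)) / (22/5) = 3
x₁ = (-10 - (1)(3) - (1)(-3)) / (-5) = 2

x = [2, 3, -3]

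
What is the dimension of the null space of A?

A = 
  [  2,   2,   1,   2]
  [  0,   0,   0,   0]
nullity(A) = 3

Row reduce:
(no row operations needed)
REF = 
  [  2,   2,   1,   2]
  [  0,   0,   0,   0]
Pivot columns: 1 → 1 pivot.
rank(A) = 1, so nullity(A) = 4 - 1 = 3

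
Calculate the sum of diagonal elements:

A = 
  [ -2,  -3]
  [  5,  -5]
-7

tr(A) = -2 + -5 = -7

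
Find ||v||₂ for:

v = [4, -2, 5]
6.708

||v||₂ = √((4)² + (-2)² + (5)²) = √45 = 6.708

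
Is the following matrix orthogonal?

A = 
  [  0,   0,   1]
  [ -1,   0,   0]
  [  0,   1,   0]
Yes

AᵀA = 
  [  1,   0,   0]
  [  0,   1,   0]
  [  0,   0,   1]
= I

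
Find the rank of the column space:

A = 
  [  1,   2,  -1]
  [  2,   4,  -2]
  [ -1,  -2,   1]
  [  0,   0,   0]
Row reduce:
R2 → R2 - (2)·R1
R3 → R3 + (1)·R1
REF = 
  [  1,   2,  -1]
  [  0,   0,   0]
  [  0,   0,   0]
  [  0,   0,   0]
Pivot columns: 1 → 1 pivot.
dim(Col(A)) = number of pivot columns = 1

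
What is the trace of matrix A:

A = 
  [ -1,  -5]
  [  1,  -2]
-3

tr(A) = -1 + -2 = -3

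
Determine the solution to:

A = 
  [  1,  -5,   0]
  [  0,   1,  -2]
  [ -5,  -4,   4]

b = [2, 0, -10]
x = [2, 0, 0]

Row reduce the augmented matrix [A|b]:
R3 → R3 + (5)·R1
R3 → R3 + (29)·R2
REF = 
  [  1,  -5,   0,   2]
  [  0,   1,  -2,   0]
  [  0,   0, -54,   0]

Back-substitution:
x₃ = 0 / (-54) = 0
x₂ = (0 - (-2)(0)) / 1 = 0
x₁ = (2 - (-5)(0) - (0)(0)) / 1 = 2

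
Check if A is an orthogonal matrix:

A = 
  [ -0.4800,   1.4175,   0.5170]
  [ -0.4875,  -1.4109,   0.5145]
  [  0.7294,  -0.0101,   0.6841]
No

AᵀA = 
  [  1.0001,   0,   0]
  [  0,   4,   0]
  [  0,   0,   1]
≠ I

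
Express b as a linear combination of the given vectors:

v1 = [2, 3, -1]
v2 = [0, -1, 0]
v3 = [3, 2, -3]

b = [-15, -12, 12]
c1 = -3, c2 = -3, c3 = -3

b = -3·v1 + -3·v2 + -3·v3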